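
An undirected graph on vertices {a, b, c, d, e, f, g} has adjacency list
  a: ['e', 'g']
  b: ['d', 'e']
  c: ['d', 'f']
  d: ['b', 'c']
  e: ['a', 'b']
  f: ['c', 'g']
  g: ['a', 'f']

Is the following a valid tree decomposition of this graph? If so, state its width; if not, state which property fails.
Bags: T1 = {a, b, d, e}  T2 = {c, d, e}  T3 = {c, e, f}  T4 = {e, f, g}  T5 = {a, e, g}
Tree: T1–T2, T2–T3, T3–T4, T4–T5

No — bags containing vertex a are not connected in the tree.

A tree decomposition must satisfy three properties: every vertex lies in some bag; for every edge, both endpoints lie together in some bag; and for every vertex, the bags containing it form a connected subtree. Here bags containing vertex a are not connected in the tree, so the decomposition is invalid.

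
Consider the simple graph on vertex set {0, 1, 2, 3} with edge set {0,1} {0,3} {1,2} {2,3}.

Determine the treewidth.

2

A width-2 tree decomposition is:
Bags: B1 = {0, 1, 3}  B2 = {1, 2, 3}
Tree: B1–B2
Every bag has size at most 3, so the width is 3 − 1 = 2 and tw(G) ≤ 2. The edges 1–0–3–2–1 form a cycle, so G is not a tree and its treewidth is at least 2. Therefore the treewidth is 2.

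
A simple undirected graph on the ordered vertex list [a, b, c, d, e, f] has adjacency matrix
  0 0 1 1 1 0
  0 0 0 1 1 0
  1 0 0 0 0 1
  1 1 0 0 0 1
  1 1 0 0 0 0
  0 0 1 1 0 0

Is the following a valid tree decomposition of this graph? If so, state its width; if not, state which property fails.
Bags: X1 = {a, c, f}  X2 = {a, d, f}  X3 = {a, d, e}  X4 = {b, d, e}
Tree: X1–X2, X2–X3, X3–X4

Vertex coverage: the bags together contain {a, b, c, d, e, f}, the full vertex set. Edge coverage: each edge of G has both endpoints in at least one bag. Running intersection: for every vertex, the bags containing it form a connected subtree. All three properties hold, so this is a valid tree decomposition of width max|bag| − 1 = 2, and hence tw(G) ≤ 2.

Yes; width 2.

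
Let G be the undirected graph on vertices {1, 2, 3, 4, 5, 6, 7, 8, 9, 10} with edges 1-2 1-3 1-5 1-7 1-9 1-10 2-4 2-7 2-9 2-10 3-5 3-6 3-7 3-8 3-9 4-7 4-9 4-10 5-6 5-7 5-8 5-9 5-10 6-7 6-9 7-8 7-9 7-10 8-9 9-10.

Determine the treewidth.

A width-4 tree decomposition is:
Bags: B1 = {1, 5, 7, 9, 10}  B2 = {1, 2, 7, 9, 10}  B3 = {1, 3, 5, 7, 9}  B4 = {3, 5, 6, 7, 9}  B5 = {2, 4, 7, 9, 10}  B6 = {3, 5, 7, 8, 9}
Tree: B1–B2, B1–B3, B3–B4, B2–B5, B4–B6
The largest bag has 5 vertices, giving width 4; this decomposition certifies tw(G) ≤ 4. On the other hand G contains the 5-clique {1, 2, 7, 9, 10}. A clique must lie in a single bag of any decomposition, so no decomposition can have width below 4. Hence tw(G) = 4 exactly.

4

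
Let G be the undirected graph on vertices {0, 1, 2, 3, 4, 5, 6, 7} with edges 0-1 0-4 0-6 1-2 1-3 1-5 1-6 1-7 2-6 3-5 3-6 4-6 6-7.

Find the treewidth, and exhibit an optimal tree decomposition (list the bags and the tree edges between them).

Treewidth 2.
One such decomposition:
Bags: B1 = {0, 1, 6}  B2 = {1, 3, 6}  B3 = {1, 3, 5}  B4 = {1, 2, 6}  B5 = {0, 4, 6}  B6 = {1, 6, 7}
Tree: B1–B2, B2–B3, B1–B4, B1–B5, B2–B6

Every bag has size at most 3, so the width is 3 − 1 = 2 and tw(G) ≤ 2. Conversely, {1, 3, 5} is a clique of size 3, and the vertices of any clique must share a bag in every tree decomposition; so some bag has ≥ 3 vertices and tw(G) ≥ 2. Hence tw(G) = 2 exactly.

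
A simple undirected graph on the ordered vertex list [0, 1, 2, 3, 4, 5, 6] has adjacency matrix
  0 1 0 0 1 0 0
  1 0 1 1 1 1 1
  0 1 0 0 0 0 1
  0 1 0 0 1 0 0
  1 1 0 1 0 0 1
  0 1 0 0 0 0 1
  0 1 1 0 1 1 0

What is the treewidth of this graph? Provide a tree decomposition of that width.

Treewidth 2.
One optimal decomposition is:
Bags: B1 = {1, 2, 6}  B2 = {1, 5, 6}  B3 = {1, 4, 6}  B4 = {0, 1, 4}  B5 = {1, 3, 4}
Tree: B1–B2, B2–B3, B3–B4, B4–B5

Each bag holds 3 vertices, so the decomposition has width 2, which upper-bounds the treewidth. For the lower bound, the 3 vertices {1, 2, 6} are pairwise adjacent, and any tree decomposition puts a clique entirely inside one bag — forcing width ≥ 2. Therefore the treewidth is 2.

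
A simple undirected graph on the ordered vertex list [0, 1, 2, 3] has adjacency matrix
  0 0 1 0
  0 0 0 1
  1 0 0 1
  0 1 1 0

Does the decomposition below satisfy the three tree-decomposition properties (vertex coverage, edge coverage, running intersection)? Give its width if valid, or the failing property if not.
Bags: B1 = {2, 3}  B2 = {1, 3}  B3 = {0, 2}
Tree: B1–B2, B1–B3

Yes; width 1.

Vertex coverage: the bags together contain {0, 1, 2, 3}, the full vertex set. Edge coverage: each edge of G has both endpoints in at least one bag. Running intersection: for every vertex, the bags containing it form a connected subtree. All three properties hold, so this is a valid tree decomposition of width max|bag| − 1 = 1, and hence tw(G) ≤ 1.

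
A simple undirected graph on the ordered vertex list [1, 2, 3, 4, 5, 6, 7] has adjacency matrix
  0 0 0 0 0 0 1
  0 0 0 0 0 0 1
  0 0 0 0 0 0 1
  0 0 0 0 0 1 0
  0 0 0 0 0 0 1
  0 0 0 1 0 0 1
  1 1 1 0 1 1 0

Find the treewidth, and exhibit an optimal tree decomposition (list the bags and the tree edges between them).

The largest bag has 2 vertices, giving width 1; this decomposition certifies tw(G) ≤ 1. Since G has at least one edge (e.g. 7–6), it is not an edgeless graph, so tw(G) ≥ 1. The upper and lower bounds meet at 1, so that is the treewidth.

Treewidth 1.
One such decomposition:
Bags: B1 = {6, 7}  B2 = {4, 6}  B3 = {5, 7}  B4 = {2, 7}  B5 = {1, 7}  B6 = {3, 7}
Tree: B1–B2, B1–B3, B1–B4, B1–B5, B1–B6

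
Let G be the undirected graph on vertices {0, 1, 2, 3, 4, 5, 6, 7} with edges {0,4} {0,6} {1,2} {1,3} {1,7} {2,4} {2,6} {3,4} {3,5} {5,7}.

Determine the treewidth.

2

A width-2 tree decomposition is:
Bags: B1 = {3, 5, 7}  B2 = {1, 3, 7}  B3 = {1, 3, 4}  B4 = {1, 2, 4}  B5 = {0, 2, 4}  B6 = {0, 2, 6}
Tree: B1–B2, B2–B3, B3–B4, B4–B5, B5–B6
Each bag holds 3 vertices, so the decomposition has width 2, which upper-bounds the treewidth. For the lower bound, G contains the cycle 5–7–1–3–5, so G is not a forest; only forests have treewidth ≤ 1, hence tw(G) ≥ 2. Hence tw(G) = 2 exactly.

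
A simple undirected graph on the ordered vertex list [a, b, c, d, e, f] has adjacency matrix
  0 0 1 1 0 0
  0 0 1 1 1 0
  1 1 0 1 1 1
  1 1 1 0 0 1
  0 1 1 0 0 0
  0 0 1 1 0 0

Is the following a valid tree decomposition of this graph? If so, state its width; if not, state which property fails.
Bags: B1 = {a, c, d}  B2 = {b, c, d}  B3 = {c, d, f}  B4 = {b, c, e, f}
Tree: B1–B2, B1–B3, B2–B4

A tree decomposition must satisfy three properties: every vertex lies in some bag; for every edge, both endpoints lie together in some bag; and for every vertex, the bags containing it form a connected subtree. Here bags containing vertex f are not connected in the tree, so the decomposition is invalid.

No — bags containing vertex f are not connected in the tree.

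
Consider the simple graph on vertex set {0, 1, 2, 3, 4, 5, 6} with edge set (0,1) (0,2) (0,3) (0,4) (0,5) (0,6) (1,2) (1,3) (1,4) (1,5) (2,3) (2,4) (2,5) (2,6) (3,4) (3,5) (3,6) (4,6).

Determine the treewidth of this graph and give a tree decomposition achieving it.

Treewidth 4.
One such decomposition:
Bags: B1 = {0, 2, 3, 4, 6}  B2 = {0, 1, 2, 3, 4}  B3 = {0, 1, 2, 3, 5}
Tree: B1–B2, B2–B3

Each bag holds 5 vertices, so the decomposition has width 4, which upper-bounds the treewidth. For the lower bound, the 5 vertices {0, 1, 2, 3, 4} are pairwise adjacent, and any tree decomposition puts a clique entirely inside one bag — forcing width ≥ 4. Hence tw(G) = 4 exactly.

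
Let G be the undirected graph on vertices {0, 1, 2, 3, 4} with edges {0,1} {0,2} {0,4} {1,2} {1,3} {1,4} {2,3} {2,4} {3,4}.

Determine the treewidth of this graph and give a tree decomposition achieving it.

Treewidth 3.
One such decomposition:
Bags: B1 = {0, 1, 2, 4}  B2 = {1, 2, 3, 4}
Tree: B1–B2

Each bag holds 4 vertices, so the decomposition has width 3, which upper-bounds the treewidth. Conversely, {0, 1, 2, 4} is a clique of size 4, and the vertices of any clique must share a bag in every tree decomposition; so some bag has ≥ 4 vertices and tw(G) ≥ 3. The upper and lower bounds meet at 3, so that is the treewidth.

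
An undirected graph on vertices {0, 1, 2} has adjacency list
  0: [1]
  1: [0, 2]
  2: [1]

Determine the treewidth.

A width-1 tree decomposition is:
Bags: B1 = {0, 1}  B2 = {1, 2}
Tree: B1–B2
Every bag has size at most 2, so the width is 2 − 1 = 1 and tw(G) ≤ 1. G has an edge, so its treewidth is at least 1. Combining the bounds, tw(G) = 1.

1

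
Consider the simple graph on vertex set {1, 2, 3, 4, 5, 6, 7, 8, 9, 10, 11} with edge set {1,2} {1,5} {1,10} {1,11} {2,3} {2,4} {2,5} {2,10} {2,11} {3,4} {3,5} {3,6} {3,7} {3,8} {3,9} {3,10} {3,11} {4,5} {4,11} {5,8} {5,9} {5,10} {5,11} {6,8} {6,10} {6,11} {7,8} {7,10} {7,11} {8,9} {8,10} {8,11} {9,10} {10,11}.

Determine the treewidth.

A width-4 tree decomposition is:
Bags: B1 = {2, 3, 5, 10, 11}  B2 = {3, 5, 8, 10, 11}  B3 = {2, 3, 4, 5, 11}  B4 = {1, 2, 5, 10, 11}  B5 = {3, 7, 8, 10, 11}  B6 = {3, 5, 8, 9, 10}  B7 = {3, 6, 8, 10, 11}
Tree: B1–B2, B1–B3, B1–B4, B2–B5, B2–B6, B2–B7
The largest bag has 5 vertices, giving width 4; this decomposition certifies tw(G) ≤ 4. On the other hand G contains the 5-clique {1, 2, 5, 10, 11}. A clique must lie in a single bag of any decomposition, so no decomposition can have width below 4. Hence tw(G) = 4 exactly.

4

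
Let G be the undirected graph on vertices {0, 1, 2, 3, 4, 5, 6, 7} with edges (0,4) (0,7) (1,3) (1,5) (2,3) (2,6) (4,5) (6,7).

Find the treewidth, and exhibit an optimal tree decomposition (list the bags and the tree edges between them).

Treewidth 2.
One optimal decomposition is:
Bags: B1 = {0, 4, 7}  B2 = {4, 6, 7}  B3 = {2, 4, 6}  B4 = {2, 3, 4}  B5 = {1, 3, 4}  B6 = {1, 4, 5}
Tree: B1–B2, B2–B3, B3–B4, B4–B5, B5–B6

The largest bag has 3 vertices, giving width 2; this decomposition certifies tw(G) ≤ 2. Since 4–0–7–6–2–3–1–5–4 is a cycle in G, G is not acyclic. Forests are exactly the graphs of treewidth ≤ 1, so tw(G) ≥ 2. The upper and lower bounds meet at 2, so that is the treewidth.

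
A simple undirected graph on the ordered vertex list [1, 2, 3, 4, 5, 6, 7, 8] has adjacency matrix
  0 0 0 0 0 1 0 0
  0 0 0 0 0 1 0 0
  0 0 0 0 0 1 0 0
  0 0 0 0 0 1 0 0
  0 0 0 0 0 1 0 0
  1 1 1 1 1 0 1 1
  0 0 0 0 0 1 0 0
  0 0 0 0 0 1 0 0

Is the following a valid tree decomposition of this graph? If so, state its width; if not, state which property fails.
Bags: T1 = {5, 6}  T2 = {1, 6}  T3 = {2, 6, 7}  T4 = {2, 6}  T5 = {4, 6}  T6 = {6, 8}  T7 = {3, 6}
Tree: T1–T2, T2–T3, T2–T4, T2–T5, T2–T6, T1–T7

A tree decomposition must satisfy three properties: every vertex lies in some bag; for every edge, both endpoints lie together in some bag; and for every vertex, the bags containing it form a connected subtree. Here bags containing vertex 2 are not connected in the tree, so the decomposition is invalid.

No — bags containing vertex 2 are not connected in the tree.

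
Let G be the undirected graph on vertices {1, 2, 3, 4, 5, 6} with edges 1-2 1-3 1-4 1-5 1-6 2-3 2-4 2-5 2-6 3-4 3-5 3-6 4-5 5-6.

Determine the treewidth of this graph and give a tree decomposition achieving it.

The largest bag has 5 vertices, giving width 4; this decomposition certifies tw(G) ≤ 4. Conversely, {1, 2, 3, 4, 5} is a clique of size 5, and the vertices of any clique must share a bag in every tree decomposition; so some bag has ≥ 5 vertices and tw(G) ≥ 4. Therefore the treewidth is 4.

Treewidth 4.
Bags: B1 = {1, 2, 3, 4, 5}  B2 = {1, 2, 3, 5, 6}
Tree: B1–B2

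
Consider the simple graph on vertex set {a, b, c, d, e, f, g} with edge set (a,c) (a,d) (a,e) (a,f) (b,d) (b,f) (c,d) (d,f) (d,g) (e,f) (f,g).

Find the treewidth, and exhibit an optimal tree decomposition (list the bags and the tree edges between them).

Treewidth 2.
One optimal decomposition is:
Bags: B1 = {d, f, g}  B2 = {b, d, f}  B3 = {a, d, f}  B4 = {a, c, d}  B5 = {a, e, f}
Tree: B1–B2, B2–B3, B3–B4, B3–B5

Each bag holds 3 vertices, so the decomposition has width 2, which upper-bounds the treewidth. Conversely, {a, c, d} is a clique of size 3, and the vertices of any clique must share a bag in every tree decomposition; so some bag has ≥ 3 vertices and tw(G) ≥ 2. Combining the bounds, tw(G) = 2.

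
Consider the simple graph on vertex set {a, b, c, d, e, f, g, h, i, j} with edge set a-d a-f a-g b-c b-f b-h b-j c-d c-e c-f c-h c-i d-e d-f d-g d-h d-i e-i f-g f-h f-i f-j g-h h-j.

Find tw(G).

3

A width-3 tree decomposition is:
Bags: B1 = {b, c, f, h}  B2 = {c, d, f, h}  B3 = {c, d, f, i}  B4 = {c, d, e, i}  B5 = {b, f, h, j}  B6 = {d, f, g, h}  B7 = {a, d, f, g}
Tree: B1–B2, B2–B3, B3–B4, B1–B5, B2–B6, B6–B7
The largest bag has 4 vertices, giving width 3; this decomposition certifies tw(G) ≤ 3. For the lower bound, the 4 vertices {c, d, e, i} are pairwise adjacent, and any tree decomposition puts a clique entirely inside one bag — forcing width ≥ 3. The upper and lower bounds meet at 3, so that is the treewidth.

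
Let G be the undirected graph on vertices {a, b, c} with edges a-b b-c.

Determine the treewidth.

1

A width-1 tree decomposition is:
Bags: B1 = {a, b}  B2 = {b, c}
Tree: B1–B2
The largest bag has 2 vertices, giving width 1; this decomposition certifies tw(G) ≤ 1. G has an edge, so its treewidth is at least 1. The upper and lower bounds meet at 1, so that is the treewidth.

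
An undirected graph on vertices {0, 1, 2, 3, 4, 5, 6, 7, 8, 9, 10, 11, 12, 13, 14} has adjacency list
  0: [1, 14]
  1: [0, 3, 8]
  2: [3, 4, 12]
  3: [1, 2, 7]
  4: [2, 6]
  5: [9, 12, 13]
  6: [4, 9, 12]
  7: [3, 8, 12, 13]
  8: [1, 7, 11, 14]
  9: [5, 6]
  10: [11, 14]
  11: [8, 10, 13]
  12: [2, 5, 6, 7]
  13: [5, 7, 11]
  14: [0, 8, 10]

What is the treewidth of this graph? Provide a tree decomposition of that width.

The largest bag has 4 vertices, giving width 3; this decomposition certifies tw(G) ≤ 3. For the lower bound: the 4 vertex sets {4,6,9}, {2}, {12}, {3,5,7,13} are disjoint, each induces a connected subgraph, and every pair is joined by at least one edge of G. Contracting each set to a single vertex therefore yields K_{4} as a minor, and since treewidth is minor-monotone, tw(G) ≥ tw(K_{4}) = 3. Combining the bounds, tw(G) = 3.

Treewidth 3.
One optimal decomposition is:
Bags: B1 = {2, 4, 6, 9}  B2 = {2, 6, 9, 12}  B3 = {2, 5, 9, 12}  B4 = {2, 3, 5, 12}  B5 = {3, 5, 7, 12}  B6 = {3, 5, 7, 13}  B7 = {1, 3, 7, 13}  B8 = {1, 7, 8, 13}  B9 = {1, 8, 11, 13}  B10 = {0, 1, 8, 11}  B11 = {0, 8, 11, 14}  B12 = {0, 10, 11, 14}
Tree: B1–B2, B2–B3, B3–B4, B4–B5, B5–B6, B6–B7, B7–B8, B8–B9, B9–B10, B10–B11, B11–B12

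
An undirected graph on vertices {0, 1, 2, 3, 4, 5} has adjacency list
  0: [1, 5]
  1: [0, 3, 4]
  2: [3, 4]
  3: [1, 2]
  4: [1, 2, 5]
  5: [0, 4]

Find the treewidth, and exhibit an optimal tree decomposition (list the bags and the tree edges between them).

Treewidth 2.
One such decomposition:
Bags: B1 = {2, 3, 4}  B2 = {1, 3, 4}  B3 = {1, 4, 5}  B4 = {0, 1, 5}
Tree: B1–B2, B2–B3, B3–B4

Every bag has size at most 3, so the width is 3 − 1 = 2 and tw(G) ≤ 2. For the lower bound, G contains the cycle 2–3–1–4–2, so G is not a forest; only forests have treewidth ≤ 1, hence tw(G) ≥ 2. Combining the bounds, tw(G) = 2.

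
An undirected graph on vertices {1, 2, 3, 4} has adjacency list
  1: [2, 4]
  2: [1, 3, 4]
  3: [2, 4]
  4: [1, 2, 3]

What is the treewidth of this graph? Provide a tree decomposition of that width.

Treewidth 2.
One optimal decomposition is:
Bags: B1 = {1, 2, 4}  B2 = {2, 3, 4}
Tree: B1–B2

Every bag has size at most 3, so the width is 3 − 1 = 2 and tw(G) ≤ 2. On the other hand G contains the 3-clique {1, 2, 4}. A clique must lie in a single bag of any decomposition, so no decomposition can have width below 2. Therefore the treewidth is 2.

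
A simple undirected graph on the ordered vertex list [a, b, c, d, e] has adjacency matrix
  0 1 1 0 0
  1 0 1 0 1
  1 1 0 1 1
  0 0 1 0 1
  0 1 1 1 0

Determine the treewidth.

2

A width-2 tree decomposition is:
Bags: B1 = {b, c, e}  B2 = {c, d, e}  B3 = {a, b, c}
Tree: B1–B2, B1–B3
Each bag holds 3 vertices, so the decomposition has width 2, which upper-bounds the treewidth. For the lower bound, the 3 vertices {c, d, e} are pairwise adjacent, and any tree decomposition puts a clique entirely inside one bag — forcing width ≥ 2. Hence tw(G) = 2 exactly.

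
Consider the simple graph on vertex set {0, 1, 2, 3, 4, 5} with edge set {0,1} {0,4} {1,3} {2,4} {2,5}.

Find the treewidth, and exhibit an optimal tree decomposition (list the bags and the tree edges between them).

Every bag has size at most 2, so the width is 2 − 1 = 1 and tw(G) ≤ 1. G has an edge, so its treewidth is at least 1. Therefore the treewidth is 1.

Treewidth 1.
Bags: B1 = {2, 5}  B2 = {2, 4}  B3 = {0, 4}  B4 = {0, 1}  B5 = {1, 3}
Tree: B1–B2, B2–B3, B3–B4, B4–B5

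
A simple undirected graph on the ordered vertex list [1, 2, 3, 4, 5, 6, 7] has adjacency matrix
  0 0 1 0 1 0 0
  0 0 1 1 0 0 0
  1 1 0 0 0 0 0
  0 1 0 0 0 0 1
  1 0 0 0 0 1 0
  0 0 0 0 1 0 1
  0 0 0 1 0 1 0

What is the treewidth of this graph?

A width-2 tree decomposition is:
Bags: B1 = {1, 2, 3}  B2 = {1, 2, 4}  B3 = {1, 4, 7}  B4 = {1, 6, 7}  B5 = {1, 5, 6}
Tree: B1–B2, B2–B3, B3–B4, B4–B5
Each bag holds 3 vertices, so the decomposition has width 2, which upper-bounds the treewidth. The edges 1–3–2–4–7–6–5–1 form a cycle, so G is not a tree and its treewidth is at least 2. Hence tw(G) = 2 exactly.

2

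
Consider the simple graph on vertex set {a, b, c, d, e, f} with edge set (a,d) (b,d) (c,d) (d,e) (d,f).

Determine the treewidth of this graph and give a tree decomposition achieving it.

Treewidth 1.
Bags: B1 = {a, d}  B2 = {b, d}  B3 = {c, d}  B4 = {d, e}  B5 = {d, f}
Tree: B1–B2, B2–B3, B3–B4, B2–B5

Every bag has size at most 2, so the width is 2 − 1 = 1 and tw(G) ≤ 1. Any graph with an edge has treewidth ≥ 1, and G has the edge a–d. Hence tw(G) = 1 exactly.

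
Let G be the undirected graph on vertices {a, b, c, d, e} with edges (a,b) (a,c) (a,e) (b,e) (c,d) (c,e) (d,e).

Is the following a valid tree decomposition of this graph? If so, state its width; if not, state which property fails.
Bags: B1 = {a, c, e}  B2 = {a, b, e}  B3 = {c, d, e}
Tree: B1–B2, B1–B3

Checking the three conditions: (i) the bags cover all of {a, b, c, d, e}; (ii) for each edge, some bag contains both endpoints; (iii) the bags containing any fixed vertex form a subtree. All hold, so the decomposition is valid with width 3 − 1 = 2.

Yes; width 2.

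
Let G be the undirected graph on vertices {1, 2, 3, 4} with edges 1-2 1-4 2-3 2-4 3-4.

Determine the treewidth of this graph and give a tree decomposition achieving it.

Treewidth 2.
Bags: B1 = {1, 2, 4}  B2 = {2, 3, 4}
Tree: B1–B2

Every bag has size at most 3, so the width is 3 − 1 = 2 and tw(G) ≤ 2. On the other hand G contains the 3-clique {1, 2, 4}. A clique must lie in a single bag of any decomposition, so no decomposition can have width below 2. Hence tw(G) = 2 exactly.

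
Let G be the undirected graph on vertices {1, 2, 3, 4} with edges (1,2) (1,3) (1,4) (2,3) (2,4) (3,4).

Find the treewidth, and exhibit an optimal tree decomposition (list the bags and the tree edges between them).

A single bag containing all 4 vertices is trivially a valid decomposition of width 3. Conversely, {1, 2, 3, 4} is a clique of size 4, and the vertices of any clique must share a bag in every tree decomposition; so some bag has ≥ 4 vertices and tw(G) ≥ 3. Combining the bounds, tw(G) = 3.

Treewidth 3.
One optimal decomposition is:
Bags: B1 = {1, 2, 3, 4}
Tree: (single bag)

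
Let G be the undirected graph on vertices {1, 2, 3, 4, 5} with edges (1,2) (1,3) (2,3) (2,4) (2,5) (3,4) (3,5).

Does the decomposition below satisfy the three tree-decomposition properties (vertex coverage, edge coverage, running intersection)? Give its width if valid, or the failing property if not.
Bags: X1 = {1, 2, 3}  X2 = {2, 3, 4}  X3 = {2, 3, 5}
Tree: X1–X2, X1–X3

Yes; width 2.

Every vertex of G appears in some bag (union = {1, 2, 3, 4, 5}); every edge is covered by a bag; and for each vertex v the set of bags containing v is connected in the bag tree. The decomposition is therefore valid. The largest bag has 3 vertices, so the width is 2.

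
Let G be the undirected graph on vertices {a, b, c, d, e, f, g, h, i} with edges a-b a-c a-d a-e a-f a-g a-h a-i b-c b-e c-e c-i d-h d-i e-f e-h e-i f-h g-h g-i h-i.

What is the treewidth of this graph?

3

A width-3 tree decomposition is:
Bags: B1 = {a, e, h, i}  B2 = {a, e, f, h}  B3 = {a, g, h, i}  B4 = {a, c, e, i}  B5 = {a, b, c, e}  B6 = {a, d, h, i}
Tree: B1–B2, B1–B3, B1–B4, B4–B5, B3–B6
The largest bag has 4 vertices, giving width 3; this decomposition certifies tw(G) ≤ 3. Conversely, {a, e, f, h} is a clique of size 4, and the vertices of any clique must share a bag in every tree decomposition; so some bag has ≥ 4 vertices and tw(G) ≥ 3. The upper and lower bounds meet at 3, so that is the treewidth.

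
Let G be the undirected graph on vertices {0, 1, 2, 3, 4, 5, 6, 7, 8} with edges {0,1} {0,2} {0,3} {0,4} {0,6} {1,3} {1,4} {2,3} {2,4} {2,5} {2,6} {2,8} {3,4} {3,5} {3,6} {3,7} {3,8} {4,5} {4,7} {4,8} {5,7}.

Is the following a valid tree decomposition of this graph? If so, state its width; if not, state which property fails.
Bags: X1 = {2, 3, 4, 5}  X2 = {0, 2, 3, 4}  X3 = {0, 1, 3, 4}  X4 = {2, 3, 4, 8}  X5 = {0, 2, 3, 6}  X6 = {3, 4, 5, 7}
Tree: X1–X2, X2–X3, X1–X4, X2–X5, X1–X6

Vertex coverage: the bags together contain {0, 1, 2, 3, 4, 5, 6, 7, 8}, the full vertex set. Edge coverage: each edge of G has both endpoints in at least one bag. Running intersection: for every vertex, the bags containing it form a connected subtree. All three properties hold, so this is a valid tree decomposition of width max|bag| − 1 = 3, and hence tw(G) ≤ 3.

Yes; width 3.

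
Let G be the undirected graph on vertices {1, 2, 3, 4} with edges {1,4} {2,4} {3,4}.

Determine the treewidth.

A width-1 tree decomposition is:
Bags: B1 = {3, 4}  B2 = {1, 4}  B3 = {2, 4}
Tree: B1–B2, B1–B3
Each bag holds 2 vertices, so the decomposition has width 1, which upper-bounds the treewidth. G has an edge, so its treewidth is at least 1. Therefore the treewidth is 1.

1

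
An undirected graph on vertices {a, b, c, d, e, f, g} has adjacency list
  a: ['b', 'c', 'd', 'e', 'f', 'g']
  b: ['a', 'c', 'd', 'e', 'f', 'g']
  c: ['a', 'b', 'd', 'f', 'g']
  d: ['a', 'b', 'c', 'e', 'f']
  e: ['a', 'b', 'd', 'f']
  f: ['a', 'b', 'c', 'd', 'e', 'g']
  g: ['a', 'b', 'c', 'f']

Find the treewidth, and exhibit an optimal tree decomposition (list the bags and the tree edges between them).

The largest bag has 5 vertices, giving width 4; this decomposition certifies tw(G) ≤ 4. For the lower bound, the 5 vertices {a, b, d, e, f} are pairwise adjacent, and any tree decomposition puts a clique entirely inside one bag — forcing width ≥ 4. Combining the bounds, tw(G) = 4.

Treewidth 4.
One optimal decomposition is:
Bags: B1 = {a, b, c, d, f}  B2 = {a, b, d, e, f}  B3 = {a, b, c, f, g}
Tree: B1–B2, B1–B3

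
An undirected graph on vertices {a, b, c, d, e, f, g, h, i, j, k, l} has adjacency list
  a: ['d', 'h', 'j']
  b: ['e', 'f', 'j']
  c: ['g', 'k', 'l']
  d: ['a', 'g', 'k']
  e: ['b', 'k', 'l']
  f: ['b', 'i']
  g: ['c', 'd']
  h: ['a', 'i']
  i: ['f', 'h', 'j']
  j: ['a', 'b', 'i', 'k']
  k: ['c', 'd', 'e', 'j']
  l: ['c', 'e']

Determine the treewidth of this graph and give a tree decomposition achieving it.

Every bag has size at most 4, so the width is 4 − 1 = 3 and tw(G) ≤ 3. For the lower bound: the 4 vertex sets {f,h,i}, {a}, {j}, {b,d,e,k} are disjoint, each induces a connected subgraph, and every pair is joined by at least one edge of G. Contracting each set to a single vertex therefore yields K_{4} as a minor, and since treewidth is minor-monotone, tw(G) ≥ tw(K_{4}) = 3. Hence tw(G) = 3 exactly.

Treewidth 3.
One such decomposition:
Bags: B1 = {a, f, h, i}  B2 = {a, f, i, j}  B3 = {a, b, f, j}  B4 = {a, b, d, j}  B5 = {b, d, j, k}  B6 = {b, d, e, k}  B7 = {d, e, g, k}  B8 = {c, e, g, k}  B9 = {c, e, g, l}
Tree: B1–B2, B2–B3, B3–B4, B4–B5, B5–B6, B6–B7, B7–B8, B8–B9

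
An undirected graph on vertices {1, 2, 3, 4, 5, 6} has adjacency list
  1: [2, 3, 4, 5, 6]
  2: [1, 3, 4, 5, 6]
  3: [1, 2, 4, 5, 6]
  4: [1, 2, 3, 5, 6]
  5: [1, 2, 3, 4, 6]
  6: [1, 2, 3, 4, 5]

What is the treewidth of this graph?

A width-5 tree decomposition is:
Bags: B1 = {1, 2, 3, 4, 5, 6}
Tree: (single bag)
With just one bag of size 6, the width is 6 − 1 = 5, so tw(G) ≤ 5. Conversely, {1, 2, 3, 4, 5, 6} is a clique of size 6, and the vertices of any clique must share a bag in every tree decomposition; so some bag has ≥ 6 vertices and tw(G) ≥ 5. Combining the bounds, tw(G) = 5.

5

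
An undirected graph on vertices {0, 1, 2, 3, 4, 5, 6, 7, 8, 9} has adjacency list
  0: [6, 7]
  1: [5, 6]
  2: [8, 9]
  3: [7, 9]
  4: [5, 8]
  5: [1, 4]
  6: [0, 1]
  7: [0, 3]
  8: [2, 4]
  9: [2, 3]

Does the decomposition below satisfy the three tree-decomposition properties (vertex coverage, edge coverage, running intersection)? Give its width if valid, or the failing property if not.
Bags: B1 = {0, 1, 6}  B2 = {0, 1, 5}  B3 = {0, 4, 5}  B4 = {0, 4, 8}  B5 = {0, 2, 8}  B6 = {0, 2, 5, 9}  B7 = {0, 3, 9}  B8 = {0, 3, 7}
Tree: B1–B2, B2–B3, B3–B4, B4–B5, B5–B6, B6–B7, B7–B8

No — bags containing vertex 5 are not connected in the tree.

A tree decomposition must satisfy three properties: every vertex lies in some bag; for every edge, both endpoints lie together in some bag; and for every vertex, the bags containing it form a connected subtree. Here bags containing vertex 5 are not connected in the tree, so the decomposition is invalid.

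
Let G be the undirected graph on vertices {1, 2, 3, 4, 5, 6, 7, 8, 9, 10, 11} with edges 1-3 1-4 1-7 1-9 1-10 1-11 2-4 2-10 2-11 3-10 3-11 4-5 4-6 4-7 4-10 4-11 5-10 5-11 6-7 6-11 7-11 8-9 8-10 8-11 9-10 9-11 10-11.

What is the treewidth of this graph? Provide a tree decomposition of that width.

Treewidth 3.
One such decomposition:
Bags: B1 = {1, 4, 10, 11}  B2 = {2, 4, 10, 11}  B3 = {1, 4, 7, 11}  B4 = {1, 9, 10, 11}  B5 = {4, 5, 10, 11}  B6 = {8, 9, 10, 11}  B7 = {4, 6, 7, 11}  B8 = {1, 3, 10, 11}
Tree: B1–B2, B1–B3, B1–B4, B1–B5, B4–B6, B3–B7, B4–B8

Each bag holds 4 vertices, so the decomposition has width 3, which upper-bounds the treewidth. Conversely, {8, 9, 10, 11} is a clique of size 4, and the vertices of any clique must share a bag in every tree decomposition; so some bag has ≥ 4 vertices and tw(G) ≥ 3. Combining the bounds, tw(G) = 3.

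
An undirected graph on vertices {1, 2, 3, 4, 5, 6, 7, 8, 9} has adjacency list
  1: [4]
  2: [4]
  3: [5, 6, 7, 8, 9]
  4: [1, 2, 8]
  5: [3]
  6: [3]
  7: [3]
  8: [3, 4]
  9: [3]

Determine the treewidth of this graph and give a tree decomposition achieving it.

Treewidth 1.
Bags: B1 = {3, 5}  B2 = {3, 8}  B3 = {3, 7}  B4 = {4, 8}  B5 = {3, 6}  B6 = {2, 4}  B7 = {1, 4}  B8 = {3, 9}
Tree: B1–B2, B2–B3, B2–B4, B2–B5, B4–B6, B4–B7, B5–B8

Each bag holds 2 vertices, so the decomposition has width 1, which upper-bounds the treewidth. G has an edge, so its treewidth is at least 1. Combining the bounds, tw(G) = 1.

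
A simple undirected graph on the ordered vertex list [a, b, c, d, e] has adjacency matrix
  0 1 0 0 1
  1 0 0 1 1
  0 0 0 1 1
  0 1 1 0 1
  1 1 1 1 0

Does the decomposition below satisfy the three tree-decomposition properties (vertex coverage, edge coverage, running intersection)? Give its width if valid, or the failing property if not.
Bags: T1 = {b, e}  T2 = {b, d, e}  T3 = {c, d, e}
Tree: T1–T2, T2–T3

No — vertex a appears in no bag.

A tree decomposition must satisfy three properties: every vertex lies in some bag; for every edge, both endpoints lie together in some bag; and for every vertex, the bags containing it form a connected subtree. Here vertex a appears in no bag, so the decomposition is invalid.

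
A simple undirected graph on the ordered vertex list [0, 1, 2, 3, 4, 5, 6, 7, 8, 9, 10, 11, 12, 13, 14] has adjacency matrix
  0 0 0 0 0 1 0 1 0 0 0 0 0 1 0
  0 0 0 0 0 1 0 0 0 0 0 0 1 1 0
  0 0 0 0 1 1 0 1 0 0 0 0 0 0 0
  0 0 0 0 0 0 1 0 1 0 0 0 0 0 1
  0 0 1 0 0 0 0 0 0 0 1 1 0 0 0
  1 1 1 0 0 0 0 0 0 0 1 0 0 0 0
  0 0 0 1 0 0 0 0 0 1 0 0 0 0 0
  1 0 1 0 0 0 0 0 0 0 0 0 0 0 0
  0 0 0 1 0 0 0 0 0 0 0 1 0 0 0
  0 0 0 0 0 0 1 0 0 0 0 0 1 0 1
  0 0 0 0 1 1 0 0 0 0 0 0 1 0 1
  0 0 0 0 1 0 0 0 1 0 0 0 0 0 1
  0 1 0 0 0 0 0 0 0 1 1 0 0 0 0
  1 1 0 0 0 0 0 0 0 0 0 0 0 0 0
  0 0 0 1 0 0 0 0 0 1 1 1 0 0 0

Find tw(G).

3

A width-3 tree decomposition is:
Bags: B1 = {0, 2, 7, 13}  B2 = {0, 2, 5, 13}  B3 = {1, 2, 5, 13}  B4 = {1, 2, 4, 5}  B5 = {1, 4, 5, 10}  B6 = {1, 4, 10, 12}  B7 = {4, 10, 11, 12}  B8 = {10, 11, 12, 14}  B9 = {9, 11, 12, 14}  B10 = {8, 9, 11, 14}  B11 = {3, 8, 9, 14}  B12 = {3, 6, 8, 9}
Tree: B1–B2, B2–B3, B3–B4, B4–B5, B5–B6, B6–B7, B7–B8, B8–B9, B9–B10, B10–B11, B11–B12
Each bag holds 4 vertices, so the decomposition has width 3, which upper-bounds the treewidth. For the lower bound: the 4 vertex sets {0,7,13}, {2}, {5}, {1,4,10,12} are disjoint, each induces a connected subgraph, and every pair is joined by at least one edge of G. Contracting each set to a single vertex therefore yields K_{4} as a minor, and since treewidth is minor-monotone, tw(G) ≥ tw(K_{4}) = 3. Therefore the treewidth is 3.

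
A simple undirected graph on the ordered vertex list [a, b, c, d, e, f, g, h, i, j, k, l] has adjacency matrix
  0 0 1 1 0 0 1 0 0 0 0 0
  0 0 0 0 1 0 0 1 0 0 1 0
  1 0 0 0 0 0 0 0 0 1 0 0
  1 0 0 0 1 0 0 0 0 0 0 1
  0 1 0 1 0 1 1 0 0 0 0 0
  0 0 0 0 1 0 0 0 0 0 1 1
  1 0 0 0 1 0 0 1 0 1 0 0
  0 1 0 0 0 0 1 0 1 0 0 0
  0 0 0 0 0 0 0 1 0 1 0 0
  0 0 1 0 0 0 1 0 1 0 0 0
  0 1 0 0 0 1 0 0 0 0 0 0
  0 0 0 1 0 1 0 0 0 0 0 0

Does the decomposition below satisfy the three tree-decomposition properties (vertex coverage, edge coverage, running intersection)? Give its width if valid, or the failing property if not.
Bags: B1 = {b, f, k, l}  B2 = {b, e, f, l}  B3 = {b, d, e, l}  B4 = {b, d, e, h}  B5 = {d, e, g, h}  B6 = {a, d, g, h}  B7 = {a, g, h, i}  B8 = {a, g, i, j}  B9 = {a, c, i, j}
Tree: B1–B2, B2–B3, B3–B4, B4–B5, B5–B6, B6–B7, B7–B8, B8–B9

Yes; width 3.

Checking the three conditions: (i) the bags cover all of {a, b, c, d, e, f, g, h, i, j, k, l}; (ii) for each edge, some bag contains both endpoints; (iii) the bags containing any fixed vertex form a subtree. All hold, so the decomposition is valid with width 4 − 1 = 3.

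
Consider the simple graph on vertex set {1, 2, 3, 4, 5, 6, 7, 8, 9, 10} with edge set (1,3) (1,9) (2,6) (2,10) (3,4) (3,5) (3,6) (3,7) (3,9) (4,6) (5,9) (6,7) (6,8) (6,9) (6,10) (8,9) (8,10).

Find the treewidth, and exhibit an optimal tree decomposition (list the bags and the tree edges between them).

Every bag has size at most 3, so the width is 3 − 1 = 2 and tw(G) ≤ 2. Conversely, {1, 3, 9} is a clique of size 3, and the vertices of any clique must share a bag in every tree decomposition; so some bag has ≥ 3 vertices and tw(G) ≥ 2. Therefore the treewidth is 2.

Treewidth 2.
One optimal decomposition is:
Bags: B1 = {6, 8, 9}  B2 = {3, 6, 9}  B3 = {6, 8, 10}  B4 = {3, 5, 9}  B5 = {1, 3, 9}  B6 = {3, 4, 6}  B7 = {2, 6, 10}  B8 = {3, 6, 7}
Tree: B1–B2, B1–B3, B2–B4, B4–B5, B2–B6, B3–B7, B2–B8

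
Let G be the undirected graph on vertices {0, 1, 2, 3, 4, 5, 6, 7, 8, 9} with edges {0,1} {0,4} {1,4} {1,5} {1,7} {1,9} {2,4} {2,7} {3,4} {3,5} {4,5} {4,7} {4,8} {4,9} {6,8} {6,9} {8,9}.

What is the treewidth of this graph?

A width-2 tree decomposition is:
Bags: B1 = {1, 4, 7}  B2 = {2, 4, 7}  B3 = {0, 1, 4}  B4 = {1, 4, 5}  B5 = {1, 4, 9}  B6 = {4, 8, 9}  B7 = {6, 8, 9}  B8 = {3, 4, 5}
Tree: B1–B2, B1–B3, B1–B4, B4–B5, B5–B6, B6–B7, B4–B8
Each bag holds 3 vertices, so the decomposition has width 2, which upper-bounds the treewidth. For the lower bound, the 3 vertices {4, 8, 9} are pairwise adjacent, and any tree decomposition puts a clique entirely inside one bag — forcing width ≥ 2. Combining the bounds, tw(G) = 2.

2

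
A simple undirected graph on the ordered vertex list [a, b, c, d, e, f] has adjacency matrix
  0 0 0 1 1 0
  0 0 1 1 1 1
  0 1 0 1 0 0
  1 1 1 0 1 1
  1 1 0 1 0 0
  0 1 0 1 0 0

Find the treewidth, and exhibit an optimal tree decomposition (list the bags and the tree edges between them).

Treewidth 2.
Bags: B1 = {b, d, e}  B2 = {a, d, e}  B3 = {b, d, f}  B4 = {b, c, d}
Tree: B1–B2, B1–B3, B3–B4

The largest bag has 3 vertices, giving width 2; this decomposition certifies tw(G) ≤ 2. For the lower bound, the 3 vertices {a, d, e} are pairwise adjacent, and any tree decomposition puts a clique entirely inside one bag — forcing width ≥ 2. Therefore the treewidth is 2.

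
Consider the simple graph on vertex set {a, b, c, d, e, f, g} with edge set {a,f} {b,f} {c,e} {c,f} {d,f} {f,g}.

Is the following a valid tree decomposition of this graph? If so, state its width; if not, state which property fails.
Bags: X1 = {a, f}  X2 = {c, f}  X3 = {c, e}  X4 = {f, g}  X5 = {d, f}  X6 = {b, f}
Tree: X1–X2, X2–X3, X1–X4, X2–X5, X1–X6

Vertex coverage: the bags together contain {a, b, c, d, e, f, g}, the full vertex set. Edge coverage: each edge of G has both endpoints in at least one bag. Running intersection: for every vertex, the bags containing it form a connected subtree. All three properties hold, so this is a valid tree decomposition of width max|bag| − 1 = 1, and hence tw(G) ≤ 1.

Yes; width 1.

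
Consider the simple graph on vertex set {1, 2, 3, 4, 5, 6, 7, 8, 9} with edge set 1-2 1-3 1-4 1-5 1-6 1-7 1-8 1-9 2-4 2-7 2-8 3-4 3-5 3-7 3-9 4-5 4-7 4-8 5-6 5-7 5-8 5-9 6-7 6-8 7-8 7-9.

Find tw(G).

A width-4 tree decomposition is:
Bags: B1 = {1, 3, 4, 5, 7}  B2 = {1, 4, 5, 7, 8}  B3 = {1, 2, 4, 7, 8}  B4 = {1, 5, 6, 7, 8}  B5 = {1, 3, 5, 7, 9}
Tree: B1–B2, B2–B3, B2–B4, B1–B5
Each bag holds 5 vertices, so the decomposition has width 4, which upper-bounds the treewidth. For the lower bound, the 5 vertices {1, 2, 4, 7, 8} are pairwise adjacent, and any tree decomposition puts a clique entirely inside one bag — forcing width ≥ 4. Hence tw(G) = 4 exactly.

4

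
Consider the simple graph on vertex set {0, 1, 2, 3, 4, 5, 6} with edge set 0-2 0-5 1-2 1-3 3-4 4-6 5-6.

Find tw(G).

2

A width-2 tree decomposition is:
Bags: B1 = {0, 5, 6}  B2 = {0, 4, 6}  B3 = {0, 3, 4}  B4 = {0, 1, 3}  B5 = {0, 1, 2}
Tree: B1–B2, B2–B3, B3–B4, B4–B5
The largest bag has 3 vertices, giving width 2; this decomposition certifies tw(G) ≤ 2. For the lower bound, G contains the cycle 0–5–6–4–3–1–2–0, so G is not a forest; only forests have treewidth ≤ 1, hence tw(G) ≥ 2. The upper and lower bounds meet at 2, so that is the treewidth.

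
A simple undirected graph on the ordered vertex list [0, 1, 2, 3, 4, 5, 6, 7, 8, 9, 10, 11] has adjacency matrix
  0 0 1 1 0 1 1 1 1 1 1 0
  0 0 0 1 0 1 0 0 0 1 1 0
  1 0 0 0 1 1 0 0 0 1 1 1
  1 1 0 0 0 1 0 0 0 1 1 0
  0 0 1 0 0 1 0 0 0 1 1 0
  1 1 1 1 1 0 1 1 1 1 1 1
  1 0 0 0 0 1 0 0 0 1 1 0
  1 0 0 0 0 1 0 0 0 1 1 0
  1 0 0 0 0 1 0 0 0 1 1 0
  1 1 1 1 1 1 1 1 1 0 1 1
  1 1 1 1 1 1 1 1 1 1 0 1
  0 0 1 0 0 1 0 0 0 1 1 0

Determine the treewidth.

4

A width-4 tree decomposition is:
Bags: B1 = {0, 2, 5, 9, 10}  B2 = {0, 5, 6, 9, 10}  B3 = {0, 3, 5, 9, 10}  B4 = {2, 5, 9, 10, 11}  B5 = {2, 4, 5, 9, 10}  B6 = {0, 5, 7, 9, 10}  B7 = {1, 3, 5, 9, 10}  B8 = {0, 5, 8, 9, 10}
Tree: B1–B2, B2–B3, B1–B4, B1–B5, B3–B6, B3–B7, B3–B8
The largest bag has 5 vertices, giving width 4; this decomposition certifies tw(G) ≤ 4. On the other hand G contains the 5-clique {0, 2, 5, 9, 10}. A clique must lie in a single bag of any decomposition, so no decomposition can have width below 4. Hence tw(G) = 4 exactly.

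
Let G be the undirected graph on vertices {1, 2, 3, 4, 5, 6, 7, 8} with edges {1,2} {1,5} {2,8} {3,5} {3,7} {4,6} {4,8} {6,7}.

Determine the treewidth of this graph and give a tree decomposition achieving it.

Treewidth 2.
One such decomposition:
Bags: B1 = {4, 6, 7}  B2 = {3, 4, 7}  B3 = {3, 4, 5}  B4 = {1, 4, 5}  B5 = {1, 2, 4}  B6 = {2, 4, 8}
Tree: B1–B2, B2–B3, B3–B4, B4–B5, B5–B6

Every bag has size at most 3, so the width is 3 − 1 = 2 and tw(G) ≤ 2. For the lower bound, G contains the cycle 4–6–7–3–5–1–2–8–4, so G is not a forest; only forests have treewidth ≤ 1, hence tw(G) ≥ 2. The upper and lower bounds meet at 2, so that is the treewidth.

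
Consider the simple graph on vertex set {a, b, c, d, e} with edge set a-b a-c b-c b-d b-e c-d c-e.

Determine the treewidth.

A width-2 tree decomposition is:
Bags: B1 = {b, c, e}  B2 = {a, b, c}  B3 = {b, c, d}
Tree: B1–B2, B1–B3
The largest bag has 3 vertices, giving width 2; this decomposition certifies tw(G) ≤ 2. For the lower bound, the 3 vertices {b, c, d} are pairwise adjacent, and any tree decomposition puts a clique entirely inside one bag — forcing width ≥ 2. Combining the bounds, tw(G) = 2.

2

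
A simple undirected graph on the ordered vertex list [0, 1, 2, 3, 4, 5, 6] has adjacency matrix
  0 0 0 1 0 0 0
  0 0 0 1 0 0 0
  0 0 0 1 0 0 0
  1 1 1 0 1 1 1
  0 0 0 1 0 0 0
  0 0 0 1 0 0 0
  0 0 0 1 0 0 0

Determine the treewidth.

A width-1 tree decomposition is:
Bags: B1 = {3, 4}  B2 = {2, 3}  B3 = {3, 6}  B4 = {1, 3}  B5 = {3, 5}  B6 = {0, 3}
Tree: B1–B2, B2–B3, B2–B4, B4–B5, B4–B6
The largest bag has 2 vertices, giving width 1; this decomposition certifies tw(G) ≤ 1. G has an edge, so its treewidth is at least 1. Combining the bounds, tw(G) = 1.

1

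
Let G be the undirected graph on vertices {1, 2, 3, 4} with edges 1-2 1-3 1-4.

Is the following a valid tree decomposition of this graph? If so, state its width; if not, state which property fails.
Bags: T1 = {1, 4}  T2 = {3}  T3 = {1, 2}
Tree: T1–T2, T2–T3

A tree decomposition must satisfy three properties: every vertex lies in some bag; for every edge, both endpoints lie together in some bag; and for every vertex, the bags containing it form a connected subtree. Here edge (1,3) lies in no bag, so the decomposition is invalid.

No — edge (1,3) lies in no bag.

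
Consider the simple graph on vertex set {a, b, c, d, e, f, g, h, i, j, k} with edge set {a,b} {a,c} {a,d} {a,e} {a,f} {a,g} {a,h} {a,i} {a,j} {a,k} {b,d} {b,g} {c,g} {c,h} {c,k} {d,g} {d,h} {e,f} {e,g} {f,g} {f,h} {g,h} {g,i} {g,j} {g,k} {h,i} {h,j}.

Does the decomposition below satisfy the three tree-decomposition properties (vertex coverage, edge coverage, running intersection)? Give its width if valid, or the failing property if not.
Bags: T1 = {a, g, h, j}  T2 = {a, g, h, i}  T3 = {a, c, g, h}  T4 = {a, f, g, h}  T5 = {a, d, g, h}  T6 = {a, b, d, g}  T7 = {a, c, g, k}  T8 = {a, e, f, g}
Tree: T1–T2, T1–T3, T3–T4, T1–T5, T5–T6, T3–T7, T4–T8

Yes; width 3.

Vertex coverage: the bags together contain {a, b, c, d, e, f, g, h, i, j, k}, the full vertex set. Edge coverage: each edge of G has both endpoints in at least one bag. Running intersection: for every vertex, the bags containing it form a connected subtree. All three properties hold, so this is a valid tree decomposition of width max|bag| − 1 = 3, and hence tw(G) ≤ 3.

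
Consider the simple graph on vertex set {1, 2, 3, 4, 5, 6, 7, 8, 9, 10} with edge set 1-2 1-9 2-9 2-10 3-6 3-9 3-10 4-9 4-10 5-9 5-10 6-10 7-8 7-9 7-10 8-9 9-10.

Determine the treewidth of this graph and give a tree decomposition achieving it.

Treewidth 2.
One such decomposition:
Bags: B1 = {3, 9, 10}  B2 = {4, 9, 10}  B3 = {2, 9, 10}  B4 = {1, 2, 9}  B5 = {7, 9, 10}  B6 = {7, 8, 9}  B7 = {5, 9, 10}  B8 = {3, 6, 10}
Tree: B1–B2, B2–B3, B3–B4, B3–B5, B5–B6, B2–B7, B1–B8

Each bag holds 3 vertices, so the decomposition has width 2, which upper-bounds the treewidth. For the lower bound, the 3 vertices {7, 8, 9} are pairwise adjacent, and any tree decomposition puts a clique entirely inside one bag — forcing width ≥ 2. Hence tw(G) = 2 exactly.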